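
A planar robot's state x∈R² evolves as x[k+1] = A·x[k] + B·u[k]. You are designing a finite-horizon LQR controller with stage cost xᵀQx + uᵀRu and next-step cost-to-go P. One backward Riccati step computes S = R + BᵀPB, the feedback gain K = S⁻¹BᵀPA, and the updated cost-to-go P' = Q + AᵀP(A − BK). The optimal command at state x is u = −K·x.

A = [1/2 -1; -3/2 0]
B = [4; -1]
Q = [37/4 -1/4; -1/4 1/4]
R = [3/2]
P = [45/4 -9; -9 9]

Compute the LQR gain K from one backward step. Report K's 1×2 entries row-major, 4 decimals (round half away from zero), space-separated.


BᵀP = [54.0000 -45.0000]
S = R + BᵀPB = [3/2] + [261.0000] = [262.5000]
BᵀPA = [94.5000 -54.0000]
K = S⁻¹·BᵀPA = [0.3600 -0.2057]
A−BK = [-0.9400 -0.1771; -1.1400 -0.2057]
AᵀP(A−BK) = [2.5425 0.3150; 0.3150 0.1414]
P' = Q + AᵀP(A−BK) = [11.7925 0.0650; 0.0650 0.3914]
tr(P') = 12.1839

0.3600 -0.2057


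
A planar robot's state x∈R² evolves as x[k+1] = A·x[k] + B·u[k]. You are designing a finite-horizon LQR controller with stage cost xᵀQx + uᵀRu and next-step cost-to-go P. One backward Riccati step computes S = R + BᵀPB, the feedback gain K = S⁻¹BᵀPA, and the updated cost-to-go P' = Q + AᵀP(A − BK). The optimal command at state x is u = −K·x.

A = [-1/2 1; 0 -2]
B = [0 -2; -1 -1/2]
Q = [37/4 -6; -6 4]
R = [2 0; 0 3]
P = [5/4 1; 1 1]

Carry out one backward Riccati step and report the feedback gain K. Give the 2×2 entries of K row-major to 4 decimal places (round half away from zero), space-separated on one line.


0.0561 0.2143 0.1327 0.1429

BᵀP = [-1.0000 -1.0000; -3.0000 -2.5000]
S = R + BᵀPB = [2 0; 0 3] + [1.0000 2.5000; 2.5000 7.2500] = [3.0000 2.5000; 2.5000 10.2500]
BᵀPA = [0.5000 1.0000; 1.5000 2.0000]
K = S⁻¹·BᵀPA = [0.0561 0.2143; 0.1327 0.1429]
A−BK = [-0.2347 1.2857; 0.1224 -1.7143]
AᵀP(A−BK) = [0.0855 0.0536; 0.0536 0.7500]
P' = Q + AᵀP(A−BK) = [9.3355 -5.9464; -5.9464 4.7500]
tr(P') = 14.0855


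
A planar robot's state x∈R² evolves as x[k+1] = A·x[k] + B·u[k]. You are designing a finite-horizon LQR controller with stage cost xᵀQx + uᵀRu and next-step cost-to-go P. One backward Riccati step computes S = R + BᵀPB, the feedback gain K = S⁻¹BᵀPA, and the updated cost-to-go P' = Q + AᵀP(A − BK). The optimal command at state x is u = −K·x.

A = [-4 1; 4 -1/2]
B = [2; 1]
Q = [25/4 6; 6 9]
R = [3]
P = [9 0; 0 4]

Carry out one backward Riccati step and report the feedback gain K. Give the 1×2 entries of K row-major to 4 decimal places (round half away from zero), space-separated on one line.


-1.3023 0.3721

BᵀP = [18.0000 4.0000]
S = R + BᵀPB = [3] + [40.0000] = [43.0000]
BᵀPA = [-56.0000 16.0000]
K = S⁻¹·BᵀPA = [-1.3023 0.3721]
A−BK = [-1.3953 0.2558; 5.3023 -0.8721]
AᵀP(A−BK) = [135.0698 -23.1628; -23.1628 4.0465]
P' = Q + AᵀP(A−BK) = [141.3198 -17.1628; -17.1628 13.0465]
tr(P') = 154.3663


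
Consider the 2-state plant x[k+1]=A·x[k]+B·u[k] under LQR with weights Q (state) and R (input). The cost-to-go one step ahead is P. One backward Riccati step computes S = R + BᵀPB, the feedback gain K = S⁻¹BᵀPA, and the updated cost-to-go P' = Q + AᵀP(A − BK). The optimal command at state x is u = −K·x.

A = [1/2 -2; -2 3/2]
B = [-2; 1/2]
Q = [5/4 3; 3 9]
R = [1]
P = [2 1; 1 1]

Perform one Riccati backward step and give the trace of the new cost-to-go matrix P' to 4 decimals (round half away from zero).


BᵀP = [-3.5000 -1.5000]
S = R + BᵀPB = [1] + [6.2500] = [7.2500]
BᵀPA = [1.2500 4.7500]
K = S⁻¹·BᵀPA = [0.1724 0.6552]
A−BK = [0.8448 -0.6897; -2.0862 1.1724]
AᵀP(A−BK) = [2.2845 -1.0690; -1.0690 1.1379]
P' = Q + AᵀP(A−BK) = [3.5345 1.9310; 1.9310 10.1379]
tr(P') = 13.6724

13.6724


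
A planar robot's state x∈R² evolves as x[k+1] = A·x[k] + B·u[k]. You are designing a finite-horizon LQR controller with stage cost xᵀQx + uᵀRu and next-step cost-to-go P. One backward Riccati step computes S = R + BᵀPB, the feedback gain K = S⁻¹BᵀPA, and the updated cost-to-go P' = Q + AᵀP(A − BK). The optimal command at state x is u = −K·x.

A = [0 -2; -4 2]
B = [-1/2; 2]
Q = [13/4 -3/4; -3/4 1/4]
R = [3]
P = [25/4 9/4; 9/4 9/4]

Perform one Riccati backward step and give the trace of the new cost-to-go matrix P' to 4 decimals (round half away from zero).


33.6241

BᵀP = [1.3750 3.3750]
S = R + BᵀPB = [3] + [6.0625] = [9.0625]
BᵀPA = [-13.5000 4.0000]
K = S⁻¹·BᵀPA = [-1.4897 0.4414]
A−BK = [-0.7448 -1.7793; -1.0207 1.1172]
AᵀP(A−BK) = [15.8897 5.9586; 5.9586 14.2345]
P' = Q + AᵀP(A−BK) = [19.1397 5.2086; 5.2086 14.4845]
tr(P') = 33.6241


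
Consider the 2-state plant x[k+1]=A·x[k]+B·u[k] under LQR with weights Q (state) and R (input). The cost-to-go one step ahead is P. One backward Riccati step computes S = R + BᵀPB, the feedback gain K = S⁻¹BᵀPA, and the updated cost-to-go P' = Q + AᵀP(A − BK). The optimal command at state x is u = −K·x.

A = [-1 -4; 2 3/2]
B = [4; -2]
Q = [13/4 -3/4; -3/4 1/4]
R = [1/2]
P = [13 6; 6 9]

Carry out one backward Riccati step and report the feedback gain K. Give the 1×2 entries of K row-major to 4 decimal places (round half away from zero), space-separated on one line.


BᵀP = [40.0000 6.0000]
S = R + BᵀPB = [1/2] + [148.0000] = [148.5000]
BᵀPA = [-28.0000 -151.0000]
K = S⁻¹·BᵀPA = [-0.1886 -1.0168]
A−BK = [-0.2458 0.0673; 1.6229 -0.5337]
AᵀP(A−BK) = [19.7205 -6.4714; -6.4714 2.7079]
P' = Q + AᵀP(A−BK) = [22.9705 -7.2214; -7.2214 2.9579]
tr(P') = 25.9285

-0.1886 -1.0168


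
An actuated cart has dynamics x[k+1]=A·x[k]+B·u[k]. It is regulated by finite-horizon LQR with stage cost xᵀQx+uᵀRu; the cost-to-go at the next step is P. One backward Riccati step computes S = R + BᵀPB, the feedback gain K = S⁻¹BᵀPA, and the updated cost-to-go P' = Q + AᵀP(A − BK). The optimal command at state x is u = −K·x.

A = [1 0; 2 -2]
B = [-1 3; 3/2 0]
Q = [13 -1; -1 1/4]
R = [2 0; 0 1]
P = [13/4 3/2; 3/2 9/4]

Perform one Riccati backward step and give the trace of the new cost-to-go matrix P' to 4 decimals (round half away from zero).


18.4396

BᵀP = [-1.0000 1.8750; 9.7500 4.5000]
S = R + BᵀPB = [2 0; 0 1] + [3.8125 -3.0000; -3.0000 29.2500] = [5.8125 -3.0000; -3.0000 30.2500]
BᵀPA = [2.7500 -3.7500; 18.7500 -9.0000]
K = S⁻¹·BᵀPA = [0.8358 -0.8418; 0.7027 -0.3810]
A−BK = [-0.2724 0.3012; 0.7463 -0.7373]
AᵀP(A−BK) = [2.7754 -2.5412; -2.5412 2.4142]
P' = Q + AᵀP(A−BK) = [15.7754 -3.5412; -3.5412 2.6642]
tr(P') = 18.4396


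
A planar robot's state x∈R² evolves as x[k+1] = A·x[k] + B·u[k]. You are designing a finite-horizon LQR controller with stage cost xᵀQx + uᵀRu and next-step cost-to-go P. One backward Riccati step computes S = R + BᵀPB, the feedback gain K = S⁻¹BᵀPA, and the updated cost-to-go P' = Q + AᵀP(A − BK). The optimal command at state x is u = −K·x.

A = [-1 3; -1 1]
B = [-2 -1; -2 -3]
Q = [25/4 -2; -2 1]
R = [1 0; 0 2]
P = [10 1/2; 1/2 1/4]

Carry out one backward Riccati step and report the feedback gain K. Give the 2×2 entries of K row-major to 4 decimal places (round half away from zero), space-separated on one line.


BᵀP = [-21.0000 -1.5000; -11.5000 -1.2500]
S = R + BᵀPB = [1 0; 0 2] + [45.0000 25.5000; 25.5000 15.2500] = [46.0000 25.5000; 25.5000 17.2500]
BᵀPA = [22.5000 -64.5000; 12.7500 -35.7500]
K = S⁻¹·BᵀPA = [0.4398 -1.4031; 0.0890 0.0017]
A−BK = [-0.0314 0.1955; 0.1466 -1.8010]
AᵀP(A−BK) = [0.2199 -0.7016; -0.7016 2.8098]
P' = Q + AᵀP(A−BK) = [6.4699 -2.7016; -2.7016 3.8098]
tr(P') = 10.2797

0.4398 -1.4031 0.0890 0.0017


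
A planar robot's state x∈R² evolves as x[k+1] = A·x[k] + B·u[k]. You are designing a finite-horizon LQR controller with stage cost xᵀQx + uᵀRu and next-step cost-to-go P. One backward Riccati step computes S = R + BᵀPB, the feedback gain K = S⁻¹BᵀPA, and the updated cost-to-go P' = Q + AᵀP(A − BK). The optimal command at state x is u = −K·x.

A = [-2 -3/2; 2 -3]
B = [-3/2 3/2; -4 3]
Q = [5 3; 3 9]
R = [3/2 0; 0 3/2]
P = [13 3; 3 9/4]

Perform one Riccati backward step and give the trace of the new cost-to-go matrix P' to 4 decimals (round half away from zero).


BᵀP = [-31.5000 -13.5000; 28.5000 11.2500]
S = R + BᵀPB = [3/2 0; 0 3/2] + [101.2500 -87.7500; -87.7500 76.5000] = [102.7500 -87.7500; -87.7500 78.0000]
BᵀPA = [36.0000 87.7500; -34.5000 -76.5000]
K = S⁻¹·BᵀPA = [-0.6977 0.4186; -1.2272 -0.5098]
A−BK = [-1.2057 -0.1073; 2.8909 0.2039]
AᵀP(A−BK) = [19.7782 1.8408; 1.8408 0.7648]
P' = Q + AᵀP(A−BK) = [24.7782 4.8408; 4.8408 9.7648]
tr(P') = 34.5429

34.5429


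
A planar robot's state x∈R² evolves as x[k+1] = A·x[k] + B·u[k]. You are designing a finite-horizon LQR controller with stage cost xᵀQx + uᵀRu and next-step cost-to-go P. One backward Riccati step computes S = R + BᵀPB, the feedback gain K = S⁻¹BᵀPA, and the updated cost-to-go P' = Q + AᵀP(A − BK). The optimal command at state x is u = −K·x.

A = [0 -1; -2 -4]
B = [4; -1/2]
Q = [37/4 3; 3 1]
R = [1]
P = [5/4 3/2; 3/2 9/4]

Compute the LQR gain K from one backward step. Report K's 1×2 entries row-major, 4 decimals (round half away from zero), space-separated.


-0.6265 -1.5261

BᵀP = [4.2500 4.8750]
S = R + BᵀPB = [1] + [14.5625] = [15.5625]
BᵀPA = [-9.7500 -23.7500]
K = S⁻¹·BᵀPA = [-0.6265 -1.5261]
A−BK = [2.5060 5.1044; -2.3133 -4.7631]
AᵀP(A−BK) = [2.8916 6.1205; 6.1205 13.0050]
P' = Q + AᵀP(A−BK) = [12.1416 9.1205; 9.1205 14.0050]
tr(P') = 26.1466


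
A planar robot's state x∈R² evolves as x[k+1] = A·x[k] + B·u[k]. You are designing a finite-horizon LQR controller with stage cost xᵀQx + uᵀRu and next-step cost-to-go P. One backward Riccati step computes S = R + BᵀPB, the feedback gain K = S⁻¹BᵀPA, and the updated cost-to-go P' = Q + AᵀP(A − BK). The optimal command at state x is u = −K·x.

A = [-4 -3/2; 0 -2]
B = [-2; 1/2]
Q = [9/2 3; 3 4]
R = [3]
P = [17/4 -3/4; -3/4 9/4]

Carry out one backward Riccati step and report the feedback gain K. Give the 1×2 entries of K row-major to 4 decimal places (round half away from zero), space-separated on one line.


1.6091 0.3654

BᵀP = [-8.8750 2.6250]
S = R + BᵀPB = [3] + [19.0625] = [22.0625]
BᵀPA = [35.5000 8.0625]
K = S⁻¹·BᵀPA = [1.6091 0.3654]
A−BK = [-0.7819 -0.7691; -0.8045 -2.1827]
AᵀP(A−BK) = [10.8782 6.5269; 6.5269 11.1161]
P' = Q + AᵀP(A−BK) = [15.3782 9.5269; 9.5269 15.1161]
tr(P') = 30.4943


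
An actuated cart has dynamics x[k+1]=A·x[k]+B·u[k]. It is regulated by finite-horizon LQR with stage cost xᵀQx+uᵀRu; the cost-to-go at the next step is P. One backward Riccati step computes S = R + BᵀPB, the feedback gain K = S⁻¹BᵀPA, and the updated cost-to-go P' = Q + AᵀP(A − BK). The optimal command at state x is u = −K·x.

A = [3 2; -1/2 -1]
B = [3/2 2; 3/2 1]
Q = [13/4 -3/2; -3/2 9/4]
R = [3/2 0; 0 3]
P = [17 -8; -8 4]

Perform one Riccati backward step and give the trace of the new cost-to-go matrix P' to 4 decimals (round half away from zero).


24.4720

BᵀP = [13.5000 -6.0000; 26.0000 -12.0000]
S = R + BᵀPB = [3/2 0; 0 3] + [11.2500 21.0000; 21.0000 40.0000] = [12.7500 21.0000; 21.0000 43.0000]
BᵀPA = [43.5000 33.0000; 84.0000 64.0000]
K = S⁻¹·BᵀPA = [0.9930 0.6993; 1.4685 1.1469]
A−BK = [-1.4266 -1.3427; -3.4580 -3.1958]
AᵀP(A−BK) = [11.4476 9.2448; 9.2448 7.5245]
P' = Q + AᵀP(A−BK) = [14.6976 7.7448; 7.7448 9.7745]
tr(P') = 24.4720


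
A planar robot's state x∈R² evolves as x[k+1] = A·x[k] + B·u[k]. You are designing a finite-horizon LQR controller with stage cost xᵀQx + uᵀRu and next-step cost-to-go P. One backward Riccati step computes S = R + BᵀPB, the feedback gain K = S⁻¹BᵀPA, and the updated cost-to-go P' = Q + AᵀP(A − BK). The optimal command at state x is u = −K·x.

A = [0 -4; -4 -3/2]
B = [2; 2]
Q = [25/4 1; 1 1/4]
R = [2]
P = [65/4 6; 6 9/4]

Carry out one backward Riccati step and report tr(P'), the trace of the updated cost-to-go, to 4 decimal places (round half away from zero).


BᵀP = [44.5000 16.5000]
S = R + BᵀPB = [2] + [122.0000] = [124.0000]
BᵀPA = [-66.0000 -202.7500]
K = S⁻¹·BᵀPA = [-0.5323 -1.6351]
A−BK = [1.0645 -0.7298; -2.9355 1.7702]
AᵀP(A−BK) = [0.8710 1.5847; 1.5847 5.5499]
P' = Q + AᵀP(A−BK) = [7.1210 2.5847; 2.5847 5.7999]
tr(P') = 12.9209

12.9209


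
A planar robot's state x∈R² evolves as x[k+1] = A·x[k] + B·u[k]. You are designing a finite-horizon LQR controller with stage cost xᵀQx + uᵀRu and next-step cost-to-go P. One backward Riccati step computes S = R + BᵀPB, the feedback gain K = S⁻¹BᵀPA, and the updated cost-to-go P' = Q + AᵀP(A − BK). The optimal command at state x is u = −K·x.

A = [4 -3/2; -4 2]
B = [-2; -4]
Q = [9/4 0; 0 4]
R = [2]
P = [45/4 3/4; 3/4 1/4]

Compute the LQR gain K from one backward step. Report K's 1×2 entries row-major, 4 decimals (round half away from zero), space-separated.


BᵀP = [-25.5000 -2.5000]
S = R + BᵀPB = [2] + [61.0000] = [63.0000]
BᵀPA = [-92.0000 33.2500]
K = S⁻¹·BᵀPA = [-1.4603 0.5278]
A−BK = [1.0794 -0.4444; -9.8413 4.1111]
AᵀP(A−BK) = [25.6508 -10.4444; -10.4444 4.2639]
P' = Q + AᵀP(A−BK) = [27.9008 -10.4444; -10.4444 8.2639]
tr(P') = 36.1647

-1.4603 0.5278


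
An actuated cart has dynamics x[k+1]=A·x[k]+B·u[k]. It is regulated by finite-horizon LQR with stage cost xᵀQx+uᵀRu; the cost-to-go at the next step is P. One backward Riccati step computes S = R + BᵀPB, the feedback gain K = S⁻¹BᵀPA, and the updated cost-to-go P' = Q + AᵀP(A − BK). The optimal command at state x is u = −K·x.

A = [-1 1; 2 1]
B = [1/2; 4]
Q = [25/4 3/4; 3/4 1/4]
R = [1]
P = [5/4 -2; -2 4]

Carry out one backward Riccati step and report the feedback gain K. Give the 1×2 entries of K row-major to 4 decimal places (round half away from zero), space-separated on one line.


BᵀP = [-7.3750 15.0000]
S = R + BᵀPB = [1] + [56.3125] = [57.3125]
BᵀPA = [37.3750 7.6250]
K = S⁻¹·BᵀPA = [0.6521 0.1330]
A−BK = [-1.3261 0.9335; -0.6085 0.4678]
AᵀP(A−BK) = [0.8768 -0.2225; -0.2225 0.2356]
P' = Q + AᵀP(A−BK) = [7.1268 0.5275; 0.5275 0.4856]
tr(P') = 7.6123

0.6521 0.1330


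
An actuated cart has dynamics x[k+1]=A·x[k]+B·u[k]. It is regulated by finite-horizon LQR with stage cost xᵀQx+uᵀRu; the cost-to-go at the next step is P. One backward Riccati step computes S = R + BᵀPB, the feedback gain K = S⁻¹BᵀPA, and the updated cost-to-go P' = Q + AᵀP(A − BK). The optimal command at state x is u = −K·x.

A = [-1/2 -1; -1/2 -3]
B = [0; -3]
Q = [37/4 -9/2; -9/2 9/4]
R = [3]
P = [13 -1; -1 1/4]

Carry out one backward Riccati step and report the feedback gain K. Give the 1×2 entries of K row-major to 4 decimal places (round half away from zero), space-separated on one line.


BᵀP = [3.0000 -0.7500]
S = R + BᵀPB = [3] + [2.2500] = [5.2500]
BᵀPA = [-1.1250 -0.7500]
K = S⁻¹·BᵀPA = [-0.2143 -0.1429]
A−BK = [-0.5000 -1.0000; -1.1429 -3.4286]
AᵀP(A−BK) = [2.5714 4.7143; 4.7143 9.1429]
P' = Q + AᵀP(A−BK) = [11.8214 0.2143; 0.2143 11.3929]
tr(P') = 23.2143

-0.2143 -0.1429


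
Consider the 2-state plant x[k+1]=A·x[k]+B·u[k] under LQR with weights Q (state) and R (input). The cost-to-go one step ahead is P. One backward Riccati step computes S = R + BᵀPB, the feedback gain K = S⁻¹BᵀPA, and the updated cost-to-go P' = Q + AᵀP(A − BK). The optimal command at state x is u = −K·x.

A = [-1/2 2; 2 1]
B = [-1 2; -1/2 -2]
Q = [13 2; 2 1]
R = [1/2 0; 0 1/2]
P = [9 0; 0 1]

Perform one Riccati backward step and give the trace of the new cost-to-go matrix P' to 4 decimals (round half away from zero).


BᵀP = [-9.0000 -0.5000; 18.0000 -2.0000]
S = R + BᵀPB = [1/2 0; 0 1/2] + [9.2500 -17.0000; -17.0000 40.0000] = [9.7500 -17.0000; -17.0000 40.5000]
BᵀPA = [3.5000 -18.5000; -13.0000 34.0000]
K = S⁻¹·BᵀPA = [-0.7485 -1.6175; -0.6352 0.1606]
A−BK = [0.0218 0.0614; 0.3554 0.5124]
AᵀP(A−BK) = [0.6125 0.7485; 0.7485 1.6175]
P' = Q + AᵀP(A−BK) = [13.6125 2.7485; 2.7485 2.6175]
tr(P') = 16.2299

16.2299


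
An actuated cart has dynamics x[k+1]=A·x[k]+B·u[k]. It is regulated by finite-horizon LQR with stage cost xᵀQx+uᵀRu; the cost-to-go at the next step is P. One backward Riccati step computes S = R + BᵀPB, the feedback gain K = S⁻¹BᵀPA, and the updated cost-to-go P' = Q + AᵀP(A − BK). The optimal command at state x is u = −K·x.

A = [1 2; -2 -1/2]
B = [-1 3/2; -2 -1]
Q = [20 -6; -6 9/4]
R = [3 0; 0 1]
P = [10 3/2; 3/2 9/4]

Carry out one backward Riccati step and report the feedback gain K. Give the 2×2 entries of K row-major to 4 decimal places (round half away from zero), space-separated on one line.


BᵀP = [-13.0000 -6.0000; 13.5000 0.0000]
S = R + BᵀPB = [3 0; 0 1] + [25.0000 -13.5000; -13.5000 20.2500] = [28.0000 -13.5000; -13.5000 21.2500]
BᵀPA = [-1.0000 -23.0000; 13.5000 27.0000]
K = S⁻¹·BᵀPA = [0.3901 -0.3010; 0.8831 1.0793]
A−BK = [0.0654 0.0800; -0.3368 -0.0227]
AᵀP(A−BK) = [1.4682 0.6278; 0.6278 1.4965]
P' = Q + AᵀP(A−BK) = [21.4682 -5.3722; -5.3722 3.7465]
tr(P') = 25.2147

0.3901 -0.3010 0.8831 1.0793


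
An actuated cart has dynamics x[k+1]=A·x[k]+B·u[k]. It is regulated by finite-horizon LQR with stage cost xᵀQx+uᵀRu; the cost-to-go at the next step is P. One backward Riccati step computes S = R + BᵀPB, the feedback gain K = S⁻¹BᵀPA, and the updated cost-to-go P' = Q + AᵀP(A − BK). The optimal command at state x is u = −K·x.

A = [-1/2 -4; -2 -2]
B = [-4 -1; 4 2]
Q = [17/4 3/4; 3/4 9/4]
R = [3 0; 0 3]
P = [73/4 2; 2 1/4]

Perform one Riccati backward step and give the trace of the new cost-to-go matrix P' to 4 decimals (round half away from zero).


12.2984

BᵀP = [-65.0000 -7.0000; -14.2500 -1.5000]
S = R + BᵀPB = [3 0; 0 3] + [232.0000 51.0000; 51.0000 11.2500] = [235.0000 51.0000; 51.0000 14.2500]
BᵀPA = [46.5000 274.0000; 10.1250 60.0000]
K = S⁻¹·BᵀPA = [0.1956 1.1294; 0.0105 0.1685]
A−BK = [0.2929 0.6861; -2.8034 -6.8546]
AᵀP(A−BK) = [0.3611 1.2773; 1.2773 5.4373]
P' = Q + AᵀP(A−BK) = [4.6111 2.0273; 2.0273 7.6873]
tr(P') = 12.2984


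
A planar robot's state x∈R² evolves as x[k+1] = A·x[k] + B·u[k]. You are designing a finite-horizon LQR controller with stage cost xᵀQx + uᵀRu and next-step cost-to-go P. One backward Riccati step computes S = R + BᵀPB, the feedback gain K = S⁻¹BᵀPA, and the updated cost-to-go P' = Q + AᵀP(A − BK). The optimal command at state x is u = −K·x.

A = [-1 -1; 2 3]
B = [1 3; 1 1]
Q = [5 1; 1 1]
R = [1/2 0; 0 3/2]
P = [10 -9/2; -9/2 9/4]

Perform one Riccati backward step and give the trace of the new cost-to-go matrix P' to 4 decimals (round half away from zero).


12.8294

BᵀP = [5.5000 -2.2500; 25.5000 -11.2500]
S = R + BᵀPB = [1/2 0; 0 3/2] + [3.2500 14.2500; 14.2500 65.2500] = [3.7500 14.2500; 14.2500 66.7500]
BᵀPA = [-10.0000 -12.2500; -48.0000 -59.2500]
K = S⁻¹·BᵀPA = [0.3492 0.5635; -0.7937 -1.0079]
A−BK = [1.0317 1.4603; 2.4444 3.4444]
AᵀP(A−BK) = [2.3968 3.2540; 3.2540 4.4325]
P' = Q + AᵀP(A−BK) = [7.3968 4.2540; 4.2540 5.4325]
tr(P') = 12.8294


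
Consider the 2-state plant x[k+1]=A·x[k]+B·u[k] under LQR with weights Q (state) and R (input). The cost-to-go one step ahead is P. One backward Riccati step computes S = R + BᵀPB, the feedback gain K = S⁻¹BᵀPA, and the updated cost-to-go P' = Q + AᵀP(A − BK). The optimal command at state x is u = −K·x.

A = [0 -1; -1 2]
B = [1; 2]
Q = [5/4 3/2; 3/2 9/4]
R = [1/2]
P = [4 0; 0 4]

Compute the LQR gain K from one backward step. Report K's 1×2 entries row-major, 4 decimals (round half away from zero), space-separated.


BᵀP = [4.0000 8.0000]
S = R + BᵀPB = [1/2] + [20.0000] = [20.5000]
BᵀPA = [-8.0000 12.0000]
K = S⁻¹·BᵀPA = [-0.3902 0.5854]
A−BK = [0.3902 -1.5854; -0.2195 0.8293]
AᵀP(A−BK) = [0.8780 -3.3171; -3.3171 12.9756]
P' = Q + AᵀP(A−BK) = [2.1280 -1.8171; -1.8171 15.2256]
tr(P') = 17.3537

-0.3902 0.5854


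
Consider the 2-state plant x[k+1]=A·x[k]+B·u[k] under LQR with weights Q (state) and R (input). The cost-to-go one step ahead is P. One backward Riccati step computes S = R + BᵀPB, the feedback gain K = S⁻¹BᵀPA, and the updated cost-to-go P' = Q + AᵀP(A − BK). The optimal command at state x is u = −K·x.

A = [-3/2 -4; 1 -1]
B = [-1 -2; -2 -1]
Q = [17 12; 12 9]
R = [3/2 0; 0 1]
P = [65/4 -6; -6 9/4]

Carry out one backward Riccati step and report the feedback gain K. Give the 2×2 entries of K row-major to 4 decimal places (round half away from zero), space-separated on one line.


0.0271 0.1668 1.1144 2.1488

BᵀP = [-4.2500 1.5000; -26.5000 9.7500]
S = R + BᵀPB = [3/2 0; 0 1] + [1.2500 7.0000; 7.0000 43.2500] = [2.7500 7.0000; 7.0000 44.2500]
BᵀPA = [7.8750 15.5000; 49.5000 96.2500]
K = S⁻¹·BᵀPA = [0.0271 0.1668; 1.1144 2.1488]
A−BK = [0.7558 0.4643; 2.1685 1.4824]
AᵀP(A−BK) = [1.4384 2.5731; 2.5731 4.8469]
P' = Q + AᵀP(A−BK) = [18.4384 14.5731; 14.5731 13.8469]
tr(P') = 32.2854


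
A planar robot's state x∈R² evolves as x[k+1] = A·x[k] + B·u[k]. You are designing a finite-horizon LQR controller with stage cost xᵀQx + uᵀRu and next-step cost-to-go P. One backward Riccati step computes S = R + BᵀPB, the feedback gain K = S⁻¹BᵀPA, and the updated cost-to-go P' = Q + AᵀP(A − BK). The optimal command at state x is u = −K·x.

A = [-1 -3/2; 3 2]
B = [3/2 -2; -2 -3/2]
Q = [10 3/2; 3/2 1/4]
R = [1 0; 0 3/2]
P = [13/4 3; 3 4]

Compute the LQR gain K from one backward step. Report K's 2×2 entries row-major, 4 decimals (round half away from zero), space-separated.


BᵀP = [-1.1250 -3.5000; -11.0000 -12.0000]
S = R + BᵀPB = [1 0; 0 3/2] + [5.3125 7.5000; 7.5000 40.0000] = [6.3125 7.5000; 7.5000 41.5000]
BᵀPA = [-9.3750 -5.3125; -25.0000 -7.5000]
K = S⁻¹·BᵀPA = [-0.9798 -0.7983; -0.4253 -0.0365]
A−BK = [-0.3810 -0.3755; 0.4024 0.3488]
AᵀP(A−BK) = [1.4310 0.9798; 0.9798 0.7983]
P' = Q + AᵀP(A−BK) = [11.4310 2.4798; 2.4798 1.0483]
tr(P') = 12.4792

-0.9798 -0.7983 -0.4253 -0.0365


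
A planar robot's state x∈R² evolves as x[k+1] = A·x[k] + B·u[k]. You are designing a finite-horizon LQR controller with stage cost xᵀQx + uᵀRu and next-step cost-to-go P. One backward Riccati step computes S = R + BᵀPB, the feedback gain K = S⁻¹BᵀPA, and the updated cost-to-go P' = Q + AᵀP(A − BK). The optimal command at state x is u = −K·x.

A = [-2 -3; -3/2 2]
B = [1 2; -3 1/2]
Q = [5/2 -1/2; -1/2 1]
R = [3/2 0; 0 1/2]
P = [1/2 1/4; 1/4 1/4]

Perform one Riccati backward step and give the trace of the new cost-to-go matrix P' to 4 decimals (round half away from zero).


4.9533

BᵀP = [-0.2500 -0.5000; 1.1250 0.6250]
S = R + BᵀPB = [3/2 0; 0 1/2] + [1.2500 -0.7500; -0.7500 2.5625] = [2.7500 -0.7500; -0.7500 3.0625]
BᵀPA = [1.2500 -0.2500; -3.1875 -2.1250]
K = S⁻¹·BᵀPA = [0.1829 -0.3002; -0.9960 -0.7674]
A−BK = [-0.1909 -1.1650; -0.4533 1.4831]
AᵀP(A−BK) = [0.6590 0.3042; 0.3042 0.7942]
P' = Q + AᵀP(A−BK) = [3.1590 -0.1958; -0.1958 1.7942]
tr(P') = 4.9533


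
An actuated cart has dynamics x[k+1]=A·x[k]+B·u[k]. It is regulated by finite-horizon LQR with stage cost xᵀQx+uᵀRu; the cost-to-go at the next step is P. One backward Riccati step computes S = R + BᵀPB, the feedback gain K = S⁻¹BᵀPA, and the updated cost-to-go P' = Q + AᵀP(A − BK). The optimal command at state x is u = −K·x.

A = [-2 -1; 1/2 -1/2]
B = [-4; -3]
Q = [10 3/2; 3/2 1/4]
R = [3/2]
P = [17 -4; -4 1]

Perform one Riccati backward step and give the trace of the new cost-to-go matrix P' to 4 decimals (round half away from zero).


BᵀP = [-56.0000 13.0000]
S = R + BᵀPB = [3/2] + [185.0000] = [186.5000]
BᵀPA = [118.5000 49.5000]
K = S⁻¹·BᵀPA = [0.6354 0.2654]
A−BK = [0.5416 0.0617; 2.4062 0.2962]
AᵀP(A−BK) = [0.9564 0.2983; 0.2983 0.1119]
P' = Q + AᵀP(A−BK) = [10.9564 1.7983; 1.7983 0.3619]
tr(P') = 11.3184

11.3184


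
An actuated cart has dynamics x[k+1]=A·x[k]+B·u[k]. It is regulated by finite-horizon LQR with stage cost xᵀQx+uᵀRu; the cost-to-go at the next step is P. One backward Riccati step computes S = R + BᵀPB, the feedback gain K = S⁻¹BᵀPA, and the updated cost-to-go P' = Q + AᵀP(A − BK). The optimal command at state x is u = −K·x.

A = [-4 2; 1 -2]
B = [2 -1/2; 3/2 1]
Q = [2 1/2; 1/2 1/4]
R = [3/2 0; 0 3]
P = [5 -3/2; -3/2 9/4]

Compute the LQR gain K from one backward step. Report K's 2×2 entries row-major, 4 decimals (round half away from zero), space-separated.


-1.3918 0.5380 1.7661 -1.5146

BᵀP = [7.7500 0.3750; -4.0000 3.0000]
S = R + BᵀPB = [3/2 0; 0 3] + [16.0625 -3.5000; -3.5000 5.0000] = [17.5625 -3.5000; -3.5000 8.0000]
BᵀPA = [-30.6250 14.7500; 19.0000 -14.0000]
K = S⁻¹·BᵀPA = [-1.3918 0.5380; 1.7661 -1.5146]
A−BK = [-0.3333 0.1667; 1.3216 -1.2924]
AᵀP(A−BK) = [18.0702 -14.2456; -14.2456 11.8596]
P' = Q + AᵀP(A−BK) = [20.0702 -13.7456; -13.7456 12.1096]
tr(P') = 32.1798


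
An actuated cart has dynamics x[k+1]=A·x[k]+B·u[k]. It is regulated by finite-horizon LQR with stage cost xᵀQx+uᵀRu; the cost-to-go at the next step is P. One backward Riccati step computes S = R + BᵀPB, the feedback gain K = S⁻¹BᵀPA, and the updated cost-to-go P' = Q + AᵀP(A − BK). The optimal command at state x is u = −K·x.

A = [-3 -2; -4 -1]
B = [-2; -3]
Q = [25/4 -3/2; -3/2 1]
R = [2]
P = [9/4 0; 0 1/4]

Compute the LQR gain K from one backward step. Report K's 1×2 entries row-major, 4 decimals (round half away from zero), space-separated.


BᵀP = [-4.5000 -0.7500]
S = R + BᵀPB = [2] + [11.2500] = [13.2500]
BᵀPA = [16.5000 9.7500]
K = S⁻¹·BᵀPA = [1.2453 0.7358]
A−BK = [-0.5094 -0.5283; -0.2642 1.2075]
AᵀP(A−BK) = [3.7028 2.3585; 2.3585 2.0755]
P' = Q + AᵀP(A−BK) = [9.9528 0.8585; 0.8585 3.0755]
tr(P') = 13.0283

1.2453 0.7358


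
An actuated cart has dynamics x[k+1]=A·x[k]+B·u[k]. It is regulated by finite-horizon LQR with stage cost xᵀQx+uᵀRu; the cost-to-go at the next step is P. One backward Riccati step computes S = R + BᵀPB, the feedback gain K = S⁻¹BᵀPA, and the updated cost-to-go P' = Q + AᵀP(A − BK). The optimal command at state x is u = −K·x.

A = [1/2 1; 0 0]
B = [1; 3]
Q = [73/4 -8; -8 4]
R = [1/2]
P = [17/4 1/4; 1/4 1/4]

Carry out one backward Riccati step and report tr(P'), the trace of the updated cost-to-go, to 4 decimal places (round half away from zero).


23.8860

BᵀP = [5.0000 1.0000]
S = R + BᵀPB = [1/2] + [8.0000] = [8.5000]
BᵀPA = [2.5000 5.0000]
K = S⁻¹·BᵀPA = [0.2941 0.5882]
A−BK = [0.2059 0.4118; -0.8824 -1.7647]
AᵀP(A−BK) = [0.3272 0.6544; 0.6544 1.3088]
P' = Q + AᵀP(A−BK) = [18.5772 -7.3456; -7.3456 5.3088]
tr(P') = 23.8860


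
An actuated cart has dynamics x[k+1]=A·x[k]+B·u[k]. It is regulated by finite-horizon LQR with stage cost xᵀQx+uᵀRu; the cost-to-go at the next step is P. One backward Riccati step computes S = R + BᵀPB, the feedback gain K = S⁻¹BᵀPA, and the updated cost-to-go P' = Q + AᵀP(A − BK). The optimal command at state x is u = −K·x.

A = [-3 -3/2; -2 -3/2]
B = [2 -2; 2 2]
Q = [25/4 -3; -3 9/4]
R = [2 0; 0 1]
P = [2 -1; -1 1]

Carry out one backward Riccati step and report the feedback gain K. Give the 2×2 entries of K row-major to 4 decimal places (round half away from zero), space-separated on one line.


-0.7818 -0.4636 0.3273 0.0545

BᵀP = [2.0000 0.0000; -6.0000 4.0000]
S = R + BᵀPB = [2 0; 0 1] + [4.0000 -4.0000; -4.0000 20.0000] = [6.0000 -4.0000; -4.0000 21.0000]
BᵀPA = [-6.0000 -3.0000; 10.0000 3.0000]
K = S⁻¹·BᵀPA = [-0.7818 -0.4636; 0.3273 0.0545]
A−BK = [-0.7818 -0.4636; -1.0909 -0.6818]
AᵀP(A−BK) = [2.0364 1.1727; 1.1727 0.6955]
P' = Q + AᵀP(A−BK) = [8.2864 -1.8273; -1.8273 2.9455]
tr(P') = 11.2318


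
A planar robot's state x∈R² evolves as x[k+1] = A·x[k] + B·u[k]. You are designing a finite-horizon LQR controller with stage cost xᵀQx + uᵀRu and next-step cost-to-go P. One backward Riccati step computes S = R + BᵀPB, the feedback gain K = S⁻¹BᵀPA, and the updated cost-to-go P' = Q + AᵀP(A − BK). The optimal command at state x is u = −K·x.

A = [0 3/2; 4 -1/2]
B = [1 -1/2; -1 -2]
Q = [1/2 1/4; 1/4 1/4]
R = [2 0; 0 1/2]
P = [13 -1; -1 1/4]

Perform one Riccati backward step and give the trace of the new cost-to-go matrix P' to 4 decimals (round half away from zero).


BᵀP = [14.0000 -1.2500; -4.5000 0.0000]
S = R + BᵀPB = [2 0; 0 1/2] + [15.2500 -4.5000; -4.5000 2.2500] = [17.2500 -4.5000; -4.5000 2.7500]
BᵀPA = [-5.0000 21.6250; 0.0000 -6.7500]
K = S⁻¹·BᵀPA = [-0.5057 1.0701; -0.8276 -0.7034]
A−BK = [0.0920 0.0782; 1.8391 -0.8368]
AᵀP(A−BK) = [1.4713 -1.1494; -1.1494 2.9230]
P' = Q + AᵀP(A−BK) = [1.9713 -0.8994; -0.8994 3.1730]
tr(P') = 5.1443

5.1443


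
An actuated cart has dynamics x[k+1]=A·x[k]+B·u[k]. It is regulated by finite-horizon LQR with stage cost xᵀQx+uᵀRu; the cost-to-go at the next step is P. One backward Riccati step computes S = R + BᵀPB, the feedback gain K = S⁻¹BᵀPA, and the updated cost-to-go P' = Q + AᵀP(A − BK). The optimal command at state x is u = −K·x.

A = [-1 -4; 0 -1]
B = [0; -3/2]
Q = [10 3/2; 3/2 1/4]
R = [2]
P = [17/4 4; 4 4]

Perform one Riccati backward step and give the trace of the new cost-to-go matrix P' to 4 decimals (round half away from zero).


BᵀP = [-6.0000 -6.0000]
S = R + BᵀPB = [2] + [9.0000] = [11.0000]
BᵀPA = [6.0000 30.0000]
K = S⁻¹·BᵀPA = [0.5455 2.7273]
A−BK = [-1.0000 -4.0000; 0.8182 3.0909]
AᵀP(A−BK) = [0.9773 4.6364; 4.6364 22.1818]
P' = Q + AᵀP(A−BK) = [10.9773 6.1364; 6.1364 22.4318]
tr(P') = 33.4091

33.4091


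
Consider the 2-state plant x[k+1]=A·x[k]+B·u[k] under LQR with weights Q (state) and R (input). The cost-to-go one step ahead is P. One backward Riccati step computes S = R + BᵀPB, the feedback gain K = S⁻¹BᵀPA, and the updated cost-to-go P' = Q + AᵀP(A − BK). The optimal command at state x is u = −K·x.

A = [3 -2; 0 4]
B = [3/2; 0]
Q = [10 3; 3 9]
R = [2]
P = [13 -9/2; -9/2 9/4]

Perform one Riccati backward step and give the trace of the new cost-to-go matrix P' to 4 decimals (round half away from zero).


47.0960

BᵀP = [19.5000 -6.7500]
S = R + BᵀPB = [2] + [29.2500] = [31.2500]
BᵀPA = [58.5000 -66.0000]
K = S⁻¹·BᵀPA = [1.8720 -2.1120]
A−BK = [0.1920 1.1680; 0.0000 4.0000]
AᵀP(A−BK) = [7.4880 -8.4480; -8.4480 20.6080]
P' = Q + AᵀP(A−BK) = [17.4880 -5.4480; -5.4480 29.6080]
tr(P') = 47.0960


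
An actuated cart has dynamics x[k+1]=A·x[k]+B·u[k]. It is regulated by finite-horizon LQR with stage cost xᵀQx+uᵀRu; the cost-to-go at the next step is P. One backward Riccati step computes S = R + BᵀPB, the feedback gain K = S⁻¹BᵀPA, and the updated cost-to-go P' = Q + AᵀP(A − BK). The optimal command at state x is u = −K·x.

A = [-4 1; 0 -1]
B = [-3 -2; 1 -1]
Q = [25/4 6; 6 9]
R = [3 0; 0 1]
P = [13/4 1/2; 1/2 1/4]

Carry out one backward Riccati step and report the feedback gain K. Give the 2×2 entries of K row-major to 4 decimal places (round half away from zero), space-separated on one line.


BᵀP = [-9.2500 -1.2500; -7.0000 -1.2500]
S = R + BᵀPB = [3 0; 0 1] + [26.5000 19.7500; 19.7500 15.2500] = [29.5000 19.7500; 19.7500 16.2500]
BᵀPA = [37.0000 -8.0000; 28.0000 -5.7500]
K = S⁻¹·BᵀPA = [0.5402 -0.1840; 1.0665 -0.1302]
A−BK = [-0.2463 0.1875; 0.5262 -0.9461]
AᵀP(A−BK) = [2.1498 -0.5458; -0.5458 0.2792]
P' = Q + AᵀP(A−BK) = [8.3998 5.4542; 5.4542 9.2792]
tr(P') = 17.6790

0.5402 -0.1840 1.0665 -0.1302


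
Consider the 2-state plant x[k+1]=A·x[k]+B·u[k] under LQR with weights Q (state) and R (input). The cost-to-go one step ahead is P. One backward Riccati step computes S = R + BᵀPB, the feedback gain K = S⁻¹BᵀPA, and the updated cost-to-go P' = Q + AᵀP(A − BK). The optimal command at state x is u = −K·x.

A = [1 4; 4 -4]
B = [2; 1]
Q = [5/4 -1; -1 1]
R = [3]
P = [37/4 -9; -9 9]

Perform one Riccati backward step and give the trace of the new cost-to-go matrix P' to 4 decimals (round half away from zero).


BᵀP = [9.5000 -9.0000]
S = R + BᵀPB = [3] + [10.0000] = [13.0000]
BᵀPA = [-26.5000 74.0000]
K = S⁻¹·BᵀPA = [-2.0385 5.6923]
A−BK = [5.0769 -7.3846; 6.0385 -9.6923]
AᵀP(A−BK) = [27.2308 -64.1538; -64.1538 158.7692]
P' = Q + AᵀP(A−BK) = [28.4808 -65.1538; -65.1538 159.7692]
tr(P') = 188.2500

188.2500


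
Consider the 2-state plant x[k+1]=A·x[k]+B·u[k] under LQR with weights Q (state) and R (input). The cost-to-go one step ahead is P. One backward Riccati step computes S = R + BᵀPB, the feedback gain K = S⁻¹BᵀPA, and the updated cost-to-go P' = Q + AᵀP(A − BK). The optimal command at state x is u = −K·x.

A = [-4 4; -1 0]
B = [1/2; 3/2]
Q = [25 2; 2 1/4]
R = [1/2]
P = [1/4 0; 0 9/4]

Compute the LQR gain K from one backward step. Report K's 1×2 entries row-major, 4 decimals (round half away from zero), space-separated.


BᵀP = [0.1250 3.3750]
S = R + BᵀPB = [1/2] + [5.1250] = [5.6250]
BᵀPA = [-3.8750 0.5000]
K = S⁻¹·BᵀPA = [-0.6889 0.0889]
A−BK = [-3.6556 3.9556; 0.0333 -0.1333]
AᵀP(A−BK) = [3.5806 -3.6556; -3.6556 3.9556]
P' = Q + AᵀP(A−BK) = [28.5806 -1.6556; -1.6556 4.2056]
tr(P') = 32.7861

-0.6889 0.0889


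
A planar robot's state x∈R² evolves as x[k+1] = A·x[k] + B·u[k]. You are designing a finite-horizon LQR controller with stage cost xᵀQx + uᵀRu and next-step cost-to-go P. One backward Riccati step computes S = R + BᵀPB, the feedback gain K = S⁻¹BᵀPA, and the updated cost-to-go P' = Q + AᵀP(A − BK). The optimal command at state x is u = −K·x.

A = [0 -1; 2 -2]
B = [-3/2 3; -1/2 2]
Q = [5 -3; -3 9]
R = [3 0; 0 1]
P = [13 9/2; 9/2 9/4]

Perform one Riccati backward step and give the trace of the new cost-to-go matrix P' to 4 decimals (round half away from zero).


16.8146

BᵀP = [-21.7500 -7.8750; 48.0000 18.0000]
S = R + BᵀPB = [3 0; 0 1] + [36.5625 -81.0000; -81.0000 180.0000] = [39.5625 -81.0000; -81.0000 181.0000]
BᵀPA = [-15.7500 37.5000; 36.0000 -84.0000]
K = S⁻¹·BᵀPA = [0.1088 -0.0275; 0.2476 -0.4764]
A−BK = [-0.5796 0.3879; 1.5592 -1.0610]
AᵀP(A−BK) = [1.8006 -1.2829; -1.2829 1.0141]
P' = Q + AᵀP(A−BK) = [6.8006 -4.2829; -4.2829 10.0141]
tr(P') = 16.8146


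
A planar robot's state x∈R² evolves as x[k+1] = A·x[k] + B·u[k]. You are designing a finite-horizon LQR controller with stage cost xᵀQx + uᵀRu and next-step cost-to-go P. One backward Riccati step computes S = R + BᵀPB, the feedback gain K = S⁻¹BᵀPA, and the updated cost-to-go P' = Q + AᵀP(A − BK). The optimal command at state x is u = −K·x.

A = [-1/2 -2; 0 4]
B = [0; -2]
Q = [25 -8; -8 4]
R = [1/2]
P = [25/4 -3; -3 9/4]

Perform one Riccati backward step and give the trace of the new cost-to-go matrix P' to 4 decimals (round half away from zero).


BᵀP = [6.0000 -4.5000]
S = R + BᵀPB = [1/2] + [9.0000] = [9.5000]
BᵀPA = [-3.0000 -30.0000]
K = S⁻¹·BᵀPA = [-0.3158 -3.1579]
A−BK = [-0.5000 -2.0000; -0.6316 -2.3158]
AᵀP(A−BK) = [0.6151 2.7763; 2.7763 14.2632]
P' = Q + AᵀP(A−BK) = [25.6151 -5.2237; -5.2237 18.2632]
tr(P') = 43.8783

43.8783


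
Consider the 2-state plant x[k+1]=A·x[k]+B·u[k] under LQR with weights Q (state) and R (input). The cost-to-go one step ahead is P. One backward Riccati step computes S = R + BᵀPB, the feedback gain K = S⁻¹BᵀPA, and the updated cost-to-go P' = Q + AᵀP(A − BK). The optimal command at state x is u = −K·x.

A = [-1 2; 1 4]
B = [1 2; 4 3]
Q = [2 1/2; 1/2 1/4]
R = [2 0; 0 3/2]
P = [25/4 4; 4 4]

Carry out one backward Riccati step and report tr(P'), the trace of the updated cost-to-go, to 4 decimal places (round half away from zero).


BᵀP = [22.2500 20.0000; 24.5000 20.0000]
S = R + BᵀPB = [2 0; 0 3/2] + [102.2500 104.5000; 104.5000 109.0000] = [104.2500 104.5000; 104.5000 110.5000]
BᵀPA = [-2.2500 124.5000; -4.5000 129.0000]
K = S⁻¹·BᵀPA = [0.3698 0.4617; -0.3904 0.7308]
A−BK = [-0.5889 0.0767; 0.6922 -0.0392]
AᵀP(A−BK) = [1.3251 -0.1727; -0.1727 1.2463]
P' = Q + AᵀP(A−BK) = [3.3251 0.3273; 0.3273 1.4963]
tr(P') = 4.8214

4.8214


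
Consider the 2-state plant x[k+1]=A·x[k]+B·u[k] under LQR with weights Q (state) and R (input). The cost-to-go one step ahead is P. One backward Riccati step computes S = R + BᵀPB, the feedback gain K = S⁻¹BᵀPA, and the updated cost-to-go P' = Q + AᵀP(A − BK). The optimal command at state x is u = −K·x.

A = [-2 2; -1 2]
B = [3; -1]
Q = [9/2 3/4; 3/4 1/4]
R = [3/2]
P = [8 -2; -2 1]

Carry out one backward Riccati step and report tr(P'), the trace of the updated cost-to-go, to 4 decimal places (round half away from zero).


9.6460

BᵀP = [26.0000 -7.0000]
S = R + BᵀPB = [3/2] + [85.0000] = [86.5000]
BᵀPA = [-45.0000 38.0000]
K = S⁻¹·BᵀPA = [-0.5202 0.4393]
A−BK = [-0.4393 0.6821; -1.5202 2.4393]
AᵀP(A−BK) = [1.5896 -2.2312; -2.2312 3.3064]
P' = Q + AᵀP(A−BK) = [6.0896 -1.4812; -1.4812 3.5564]
tr(P') = 9.6460


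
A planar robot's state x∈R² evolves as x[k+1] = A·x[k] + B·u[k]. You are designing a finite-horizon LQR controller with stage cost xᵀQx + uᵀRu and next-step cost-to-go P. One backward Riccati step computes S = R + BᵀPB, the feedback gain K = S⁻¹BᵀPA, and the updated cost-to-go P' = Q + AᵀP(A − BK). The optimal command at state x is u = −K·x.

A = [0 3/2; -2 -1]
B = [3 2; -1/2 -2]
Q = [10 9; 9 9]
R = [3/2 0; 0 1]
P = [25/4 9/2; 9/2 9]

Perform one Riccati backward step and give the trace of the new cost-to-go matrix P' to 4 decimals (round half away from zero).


BᵀP = [16.5000 9.0000; 3.5000 -9.0000]
S = R + BᵀPB = [3/2 0; 0 1] + [45.0000 15.0000; 15.0000 25.0000] = [46.5000 15.0000; 15.0000 26.0000]
BᵀPA = [-18.0000 15.7500; 18.0000 14.2500]
K = S⁻¹·BᵀPA = [-0.7500 0.1989; 1.1250 0.4333]
A−BK = [0.0000 0.0366; -0.1250 -0.0339]
AᵀP(A−BK) = [2.2500 0.2813; 0.2813 0.2547]
P' = Q + AᵀP(A−BK) = [12.2500 9.2813; 9.2813 9.2547]
tr(P') = 21.5047

21.5047


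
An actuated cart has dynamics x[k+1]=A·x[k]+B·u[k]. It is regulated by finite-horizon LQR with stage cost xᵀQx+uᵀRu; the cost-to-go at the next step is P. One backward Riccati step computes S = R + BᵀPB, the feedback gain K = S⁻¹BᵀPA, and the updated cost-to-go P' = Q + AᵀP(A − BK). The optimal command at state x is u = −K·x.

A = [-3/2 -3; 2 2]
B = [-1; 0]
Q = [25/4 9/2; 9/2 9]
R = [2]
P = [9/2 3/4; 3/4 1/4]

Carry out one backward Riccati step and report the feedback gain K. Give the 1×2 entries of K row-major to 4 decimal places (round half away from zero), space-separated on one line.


BᵀP = [-4.5000 -0.7500]
S = R + BᵀPB = [2] + [4.5000] = [6.5000]
BᵀPA = [5.2500 12.0000]
K = S⁻¹·BᵀPA = [0.8077 1.8462]
A−BK = [-0.6923 -1.1538; 2.0000 2.0000]
AᵀP(A−BK) = [2.3846 4.8077; 4.8077 10.3462]
P' = Q + AᵀP(A−BK) = [8.6346 9.3077; 9.3077 19.3462]
tr(P') = 27.9808

0.8077 1.8462


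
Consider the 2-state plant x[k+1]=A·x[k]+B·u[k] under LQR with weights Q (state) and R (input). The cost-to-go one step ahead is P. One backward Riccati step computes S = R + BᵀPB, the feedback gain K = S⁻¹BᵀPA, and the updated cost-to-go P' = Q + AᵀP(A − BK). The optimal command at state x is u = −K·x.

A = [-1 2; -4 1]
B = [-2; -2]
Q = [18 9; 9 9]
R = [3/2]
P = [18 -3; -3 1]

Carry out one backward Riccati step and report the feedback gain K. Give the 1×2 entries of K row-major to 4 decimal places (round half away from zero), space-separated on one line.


BᵀP = [-30.0000 4.0000]
S = R + BᵀPB = [3/2] + [52.0000] = [53.5000]
BᵀPA = [14.0000 -56.0000]
K = S⁻¹·BᵀPA = [0.2617 -1.0467]
A−BK = [-0.4766 -0.0935; -3.4766 -1.0935]
AᵀP(A−BK) = [6.3364 1.6542; 1.6542 2.3832]
P' = Q + AᵀP(A−BK) = [24.3364 10.6542; 10.6542 11.3832]
tr(P') = 35.7196

0.2617 -1.0467


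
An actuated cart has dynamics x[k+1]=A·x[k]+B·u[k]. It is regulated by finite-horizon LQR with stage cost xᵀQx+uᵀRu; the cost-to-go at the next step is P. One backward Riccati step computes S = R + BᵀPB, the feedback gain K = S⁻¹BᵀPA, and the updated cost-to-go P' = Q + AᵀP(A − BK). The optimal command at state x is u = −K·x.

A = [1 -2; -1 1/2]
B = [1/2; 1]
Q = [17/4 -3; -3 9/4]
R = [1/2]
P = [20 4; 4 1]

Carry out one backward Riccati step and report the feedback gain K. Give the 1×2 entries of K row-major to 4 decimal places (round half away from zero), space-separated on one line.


BᵀP = [14.0000 3.0000]
S = R + BᵀPB = [1/2] + [10.0000] = [10.5000]
BᵀPA = [11.0000 -26.5000]
K = S⁻¹·BᵀPA = [1.0476 -2.5238]
A−BK = [0.4762 -0.7381; -2.0476 3.0238]
AᵀP(A−BK) = [1.4762 -2.7381; -2.7381 5.3690]
P' = Q + AᵀP(A−BK) = [5.7262 -5.7381; -5.7381 7.6190]
tr(P') = 13.3452

1.0476 -2.5238
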